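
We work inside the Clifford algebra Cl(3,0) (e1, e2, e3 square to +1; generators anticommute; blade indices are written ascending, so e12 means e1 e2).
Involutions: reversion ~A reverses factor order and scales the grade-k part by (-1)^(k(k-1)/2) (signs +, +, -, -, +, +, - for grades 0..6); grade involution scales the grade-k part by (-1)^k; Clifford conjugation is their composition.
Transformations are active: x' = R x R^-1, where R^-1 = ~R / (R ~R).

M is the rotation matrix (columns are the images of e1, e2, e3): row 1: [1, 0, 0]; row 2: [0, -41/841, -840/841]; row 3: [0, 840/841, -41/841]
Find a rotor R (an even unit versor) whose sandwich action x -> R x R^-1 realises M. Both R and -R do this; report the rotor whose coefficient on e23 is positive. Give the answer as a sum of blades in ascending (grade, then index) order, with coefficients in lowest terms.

Method: write R = a + b12*e12 + b13*e13 + b23*e23 with a^2 + b12^2 + b13^2 + b23^2 = 1 (so R^-1 = ~R). Expanding the columns R e_j ~R gives tr M = 4a^2 - 1 and, from the antisymmetric part, M21 - M12 = -4a*b12, M13 - M31 = 4a*b13, M32 - M23 = -4a*b23.
Here tr M = 759/841, so a^2 = (1 + tr M)/4 = 400/841 and a = ±20/29. Taking a = 20/29: M21 - M12 = 0, M13 - M31 = 0, M32 - M23 = 1680/841, giving b12 = 0, b13 = 0, b23 = -21/29, i.e. R = 20/29 - 21/29*e23.
Its e23 coefficient is negative, so report the other preimage -R.
Answer: -20/29 + 21/29*e23. Sheet selection: the two-to-one cover makes ±R indistinguishable at the matrix level (trace 759/841), so uniqueness comes from the required sign on e23.


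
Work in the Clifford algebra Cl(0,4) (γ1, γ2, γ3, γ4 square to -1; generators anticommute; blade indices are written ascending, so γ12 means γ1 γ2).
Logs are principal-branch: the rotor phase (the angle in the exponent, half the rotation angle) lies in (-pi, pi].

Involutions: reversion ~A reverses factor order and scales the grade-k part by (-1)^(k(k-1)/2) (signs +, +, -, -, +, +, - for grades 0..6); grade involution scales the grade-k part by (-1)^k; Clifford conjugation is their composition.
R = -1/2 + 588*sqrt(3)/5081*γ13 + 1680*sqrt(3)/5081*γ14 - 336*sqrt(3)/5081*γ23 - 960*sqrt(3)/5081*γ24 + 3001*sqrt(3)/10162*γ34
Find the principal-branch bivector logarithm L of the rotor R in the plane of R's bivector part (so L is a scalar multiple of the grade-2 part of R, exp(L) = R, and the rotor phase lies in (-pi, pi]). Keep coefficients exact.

The scalar part of R is -1/2, so the principal-branch rotor phase is pinned; divide the bivector part by its sine to get the unit plane — L is the phase times that plane.
Concretely: cos(phase) = -1/2 gives phase = ±2*pi/3, and since phase/sin(phase) is even the sign is immaterial: L = (phase/sin(phase)) * <R>_2 = (4*sqrt(3)*pi/9) * <R>_2.
Answer: 784*pi/5081*γ13 + 2240*pi/5081*γ14 - 448*pi/5081*γ23 - 1280*pi/5081*γ24 + 6002*pi/15243*γ34


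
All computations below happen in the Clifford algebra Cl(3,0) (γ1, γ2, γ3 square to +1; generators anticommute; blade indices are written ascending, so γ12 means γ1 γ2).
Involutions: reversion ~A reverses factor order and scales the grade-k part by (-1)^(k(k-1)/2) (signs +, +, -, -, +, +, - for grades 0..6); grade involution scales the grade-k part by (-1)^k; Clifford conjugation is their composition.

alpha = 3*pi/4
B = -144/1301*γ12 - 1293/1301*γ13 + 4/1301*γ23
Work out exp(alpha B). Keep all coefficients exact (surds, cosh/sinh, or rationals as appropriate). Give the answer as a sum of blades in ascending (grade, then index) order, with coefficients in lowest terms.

B^2 term by term: the squares give (-144/1301)^2*(γ12)^2 + (-1293/1301)^2*(γ13)^2 + (4/1301)^2*(γ23)^2 = 20736/1692601*(-1) + 1671849/1692601*(-1) + 16/1692601*(-1) = -1 (each basis 2-blade squares to minus the product of its generators' squares); cross terms between blades sharing an index anticommute and cancel. So B^2 = -1.
B^2 = -1 — circular case — the even/odd split gives cos and sin: l = 1, alpha*l = 3*pi/4, so exp(alpha B) = cos(3*pi/4) + (sin(3*pi/4)/1)*B = -sqrt(2)/2 + (sqrt(2)/2)*B.
Answer: -sqrt(2)/2 - 72*sqrt(2)/1301*γ12 - 1293*sqrt(2)/2602*γ13 + 2*sqrt(2)/1301*γ23


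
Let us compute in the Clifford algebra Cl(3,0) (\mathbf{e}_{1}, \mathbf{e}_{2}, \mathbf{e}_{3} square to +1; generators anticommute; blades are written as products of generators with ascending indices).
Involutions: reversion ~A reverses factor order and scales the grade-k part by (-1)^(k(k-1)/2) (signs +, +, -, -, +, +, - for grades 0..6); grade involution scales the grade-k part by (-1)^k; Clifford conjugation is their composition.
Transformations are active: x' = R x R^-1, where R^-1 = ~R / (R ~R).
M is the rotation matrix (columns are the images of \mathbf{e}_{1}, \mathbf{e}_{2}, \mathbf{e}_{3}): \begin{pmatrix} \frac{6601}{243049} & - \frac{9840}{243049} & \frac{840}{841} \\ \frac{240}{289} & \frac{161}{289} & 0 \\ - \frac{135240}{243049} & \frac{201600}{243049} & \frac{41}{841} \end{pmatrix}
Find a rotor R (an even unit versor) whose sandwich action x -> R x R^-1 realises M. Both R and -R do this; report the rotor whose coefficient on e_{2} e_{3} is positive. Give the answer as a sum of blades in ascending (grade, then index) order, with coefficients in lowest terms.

Method: write R = a + b12*e_{1} e_{2} + b13*e_{1} e_{3} + b23*e_{2} e_{3} with a^2 + b12^2 + b13^2 + b23^2 = 1 (so R^-1 = ~R). Expanding the columns R e_j ~R gives tr M = 4a^2 - 1 and, from the antisymmetric part, M21 - M12 = -4a*b12, M13 - M31 = 4a*b13, M32 - M23 = -4a*b23.
Here tr M = \frac{153851}{243049}, so a^2 = (1 + tr M)/4 = \frac{99225}{243049} and a = ±\frac{315}{493}. Taking a = \frac{315}{493}: M21 - M12 = \frac{211680}{243049}, M13 - M31 = \frac{378000}{243049}, M32 - M23 = \frac{201600}{243049}, giving b12 = -\frac{168}{493}, b13 = \frac{300}{493}, b23 = -\frac{160}{493}, i.e. R = \frac{315}{493} - \frac{168}{493} e_{1} e_{2} + \frac{300}{493} e_{1} e_{3} - \frac{160}{493} e_{2} e_{3}.
Its e_{2} e_{3} coefficient is negative, so report the other preimage -R.
Answer: -\frac{315}{493} + \frac{168}{493} e_{1} e_{2} - \frac{300}{493} e_{1} e_{3} + \frac{160}{493} e_{2} e_{3}. Why the constraint matters: R and -R act identically through the sandwich — M has trace \frac{153851}{243049} either way — so only the sign condition on e_{2} e_{3} picks one of the two preimages.


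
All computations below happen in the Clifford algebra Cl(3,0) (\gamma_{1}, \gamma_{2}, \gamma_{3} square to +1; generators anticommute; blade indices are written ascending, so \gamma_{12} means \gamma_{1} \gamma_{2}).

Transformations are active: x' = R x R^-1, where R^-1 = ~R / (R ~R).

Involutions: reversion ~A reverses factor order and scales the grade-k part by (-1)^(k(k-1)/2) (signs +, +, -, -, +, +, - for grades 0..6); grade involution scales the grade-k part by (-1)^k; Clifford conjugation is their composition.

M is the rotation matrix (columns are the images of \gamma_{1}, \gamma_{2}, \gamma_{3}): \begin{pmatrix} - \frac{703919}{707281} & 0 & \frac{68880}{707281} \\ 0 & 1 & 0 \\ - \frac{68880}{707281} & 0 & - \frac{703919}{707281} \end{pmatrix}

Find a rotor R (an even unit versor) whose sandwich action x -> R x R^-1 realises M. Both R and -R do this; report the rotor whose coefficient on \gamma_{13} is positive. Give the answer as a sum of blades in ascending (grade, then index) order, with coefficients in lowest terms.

Method: write R = a + b12*\gamma_{12} + b13*\gamma_{13} + b23*\gamma_{23} with a^2 + b12^2 + b13^2 + b23^2 = 1 (so R^-1 = ~R). Expanding the columns R e_j ~R gives tr M = 4a^2 - 1 and, from the antisymmetric part, M21 - M12 = -4a*b12, M13 - M31 = 4a*b13, M32 - M23 = -4a*b23.
Here tr M = -\frac{700557}{707281}, so a^2 = (1 + tr M)/4 = \frac{1681}{707281} and a = ±\frac{41}{841}. Taking a = \frac{41}{841}: M21 - M12 = 0, M13 - M31 = \frac{137760}{707281}, M32 - M23 = 0, giving b12 = 0, b13 = \frac{840}{841}, b23 = 0, i.e. R = \frac{41}{841} + \frac{840}{841} \gamma_{13}.
Its \gamma_{13} coefficient is already positive.
Answer: \frac{41}{841} + \frac{840}{841} \gamma_{13}. Note: both R and -R realise this M (trace -\frac{700557}{707281}); the covering map identifies them, and the \gamma_{13}-coefficient sign is the tie-breaker.


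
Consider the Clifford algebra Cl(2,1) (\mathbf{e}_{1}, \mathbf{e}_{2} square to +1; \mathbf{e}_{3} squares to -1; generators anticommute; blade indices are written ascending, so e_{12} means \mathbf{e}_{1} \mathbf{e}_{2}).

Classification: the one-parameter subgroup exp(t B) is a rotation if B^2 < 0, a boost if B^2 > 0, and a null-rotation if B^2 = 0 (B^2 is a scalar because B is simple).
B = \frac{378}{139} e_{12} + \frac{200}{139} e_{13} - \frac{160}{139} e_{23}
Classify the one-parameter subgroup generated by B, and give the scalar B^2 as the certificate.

B^2 term by term: the squares give (\frac{378}{139})^2*(e_{12})^2 + (\frac{200}{139})^2*(e_{13})^2 + (-\frac{160}{139})^2*(e_{23})^2 = \frac{142884}{19321}*(-1) + \frac{40000}{19321}*(+1) + \frac{25600}{19321}*(+1) = -4 (each basis 2-blade squares to minus the product of its generators' squares); cross terms between blades sharing an index anticommute and cancel. So B^2 = -4.
Answer: rotation, certificate B^2 = -4. No conjugation can change B^2 = -4; the sign gives the class.


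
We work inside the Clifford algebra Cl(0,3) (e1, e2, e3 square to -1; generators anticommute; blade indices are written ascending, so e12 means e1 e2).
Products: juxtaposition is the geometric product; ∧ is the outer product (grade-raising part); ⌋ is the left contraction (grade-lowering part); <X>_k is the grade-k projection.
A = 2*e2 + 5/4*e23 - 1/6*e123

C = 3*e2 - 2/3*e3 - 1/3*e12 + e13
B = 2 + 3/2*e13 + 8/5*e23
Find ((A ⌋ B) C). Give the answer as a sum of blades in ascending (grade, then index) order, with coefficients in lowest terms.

step 1: -2 - 16/5*e3
step 2: -32/15 - 16/5*e1 - 6*e2 + 4/3*e3 + 2/3*e12 - 2*e13 + 48/5*e23 + 16/15*e123
Answer: -32/15 - 16/5*e1 - 6*e2 + 4/3*e3 + 2/3*e12 - 2*e13 + 48/5*e23 + 16/15*e123


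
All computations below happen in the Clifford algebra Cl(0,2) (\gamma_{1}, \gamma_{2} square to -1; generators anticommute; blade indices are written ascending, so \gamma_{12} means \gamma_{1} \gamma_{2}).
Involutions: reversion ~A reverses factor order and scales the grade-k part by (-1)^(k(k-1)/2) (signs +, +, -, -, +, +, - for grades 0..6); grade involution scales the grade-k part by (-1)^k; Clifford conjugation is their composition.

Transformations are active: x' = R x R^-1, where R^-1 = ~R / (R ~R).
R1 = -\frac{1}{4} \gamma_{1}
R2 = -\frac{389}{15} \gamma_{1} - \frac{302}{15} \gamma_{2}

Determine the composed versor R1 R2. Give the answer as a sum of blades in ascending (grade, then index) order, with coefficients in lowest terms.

Distribute over the terms of R1 (each basis-blade product reordered to ascending indices, repeated generators contracted through their squares):
(-\frac{1}{4} \gamma_{1}) R2 = -\frac{389}{60} + \frac{151}{30} \gamma_{12}
Answer: -\frac{389}{60} + \frac{151}{30} \gamma_{12}


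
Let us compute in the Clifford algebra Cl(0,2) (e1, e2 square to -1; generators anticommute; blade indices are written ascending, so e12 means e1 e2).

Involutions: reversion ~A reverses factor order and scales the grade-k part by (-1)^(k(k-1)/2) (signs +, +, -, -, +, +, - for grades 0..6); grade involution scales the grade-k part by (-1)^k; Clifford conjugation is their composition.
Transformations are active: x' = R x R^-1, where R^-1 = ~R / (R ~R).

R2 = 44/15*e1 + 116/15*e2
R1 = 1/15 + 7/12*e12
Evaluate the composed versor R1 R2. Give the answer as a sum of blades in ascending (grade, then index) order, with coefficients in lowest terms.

Distribute over the terms of R1 (each basis-blade product reordered to ascending indices, repeated generators contracted through their squares):
(1/15) R2 = 44/225*e1 + 116/225*e2
(7/12*e12) R2 = -203/45*e1 + 77/45*e2
Summing the partial products and collecting blades:
Answer: -971/225*e1 + 167/75*e2


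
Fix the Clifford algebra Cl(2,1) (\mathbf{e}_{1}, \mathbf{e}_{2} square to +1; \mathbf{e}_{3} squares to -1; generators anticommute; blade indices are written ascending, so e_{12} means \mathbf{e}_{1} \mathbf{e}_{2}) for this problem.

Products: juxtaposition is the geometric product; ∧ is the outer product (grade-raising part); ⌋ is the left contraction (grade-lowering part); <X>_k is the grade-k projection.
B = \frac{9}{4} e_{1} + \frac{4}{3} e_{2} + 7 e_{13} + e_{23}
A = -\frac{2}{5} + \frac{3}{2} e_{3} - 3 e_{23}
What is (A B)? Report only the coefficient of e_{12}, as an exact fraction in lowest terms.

step 1: -3 + \frac{48}{5} e_{1} + \frac{29}{30} e_{2} + 4 e_{3} + 21 e_{12} - \frac{247}{40} e_{13} - \frac{12}{5} e_{23} - \frac{27}{4} e_{123}
Answer: 21


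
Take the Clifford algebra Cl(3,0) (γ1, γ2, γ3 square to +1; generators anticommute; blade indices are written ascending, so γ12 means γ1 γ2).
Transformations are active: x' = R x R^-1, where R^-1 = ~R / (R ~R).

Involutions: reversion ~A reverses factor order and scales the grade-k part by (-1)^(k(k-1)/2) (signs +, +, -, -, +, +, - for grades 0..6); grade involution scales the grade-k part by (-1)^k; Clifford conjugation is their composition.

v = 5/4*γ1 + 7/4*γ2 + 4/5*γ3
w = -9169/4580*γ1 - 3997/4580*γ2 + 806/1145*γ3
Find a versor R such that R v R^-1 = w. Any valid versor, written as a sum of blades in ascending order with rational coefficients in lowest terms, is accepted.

Key observation: q(v) = q(w) = 1053/200 (sandwiches preserve the norm), so R = v + w = -861/1145*γ1 + 2009/2290*γ2 + 1722/1145*γ3 works whenever it is invertible — the component of v along it is kept and (v - w)/2 reverses, sending v to w.
Answer: -861/1145*γ1 + 2009/2290*γ2 + 1722/1145*γ3


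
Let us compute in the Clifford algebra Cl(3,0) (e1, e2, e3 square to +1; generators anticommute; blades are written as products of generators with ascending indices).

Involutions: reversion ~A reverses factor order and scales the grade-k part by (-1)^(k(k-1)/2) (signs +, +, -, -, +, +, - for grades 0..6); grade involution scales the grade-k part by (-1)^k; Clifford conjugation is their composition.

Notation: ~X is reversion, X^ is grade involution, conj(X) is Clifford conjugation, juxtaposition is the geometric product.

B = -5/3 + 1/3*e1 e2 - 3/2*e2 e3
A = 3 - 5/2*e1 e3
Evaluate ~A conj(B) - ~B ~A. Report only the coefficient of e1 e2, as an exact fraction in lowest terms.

first term: -5 - 19/4*e1 e2 - 25/6*e1 e3 + 11/3*e2 e3
second term: -5 + 11/4*e1 e2 - 25/6*e1 e3 + 16/3*e2 e3
Answer: -15/2


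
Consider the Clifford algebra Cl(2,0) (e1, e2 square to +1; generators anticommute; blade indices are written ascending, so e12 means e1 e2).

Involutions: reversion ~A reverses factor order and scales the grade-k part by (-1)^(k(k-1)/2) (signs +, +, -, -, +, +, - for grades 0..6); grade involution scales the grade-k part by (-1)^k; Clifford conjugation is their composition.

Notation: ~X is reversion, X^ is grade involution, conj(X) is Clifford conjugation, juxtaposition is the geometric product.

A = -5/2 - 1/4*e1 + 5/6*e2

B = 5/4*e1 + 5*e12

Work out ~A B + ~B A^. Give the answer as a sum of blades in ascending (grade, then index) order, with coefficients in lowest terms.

first term: -5/16 - 175/24*e1 - 5/4*e2 - 325/24*e12
second term: 5/16 + 25/24*e1 + 5/4*e2 + 275/24*e12
Answer: -25/4*e1 - 25/12*e12


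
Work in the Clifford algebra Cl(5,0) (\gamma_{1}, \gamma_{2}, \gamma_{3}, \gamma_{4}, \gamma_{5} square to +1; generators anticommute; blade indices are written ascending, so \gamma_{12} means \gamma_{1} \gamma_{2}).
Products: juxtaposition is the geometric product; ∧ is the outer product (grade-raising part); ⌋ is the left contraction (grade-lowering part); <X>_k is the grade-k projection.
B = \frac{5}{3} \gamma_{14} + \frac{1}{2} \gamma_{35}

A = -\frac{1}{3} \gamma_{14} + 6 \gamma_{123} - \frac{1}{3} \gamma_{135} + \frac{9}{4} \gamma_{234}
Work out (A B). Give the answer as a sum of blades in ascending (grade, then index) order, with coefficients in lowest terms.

step 1: \frac{5}{9} + \frac{1}{6} \gamma_{1} - \frac{15}{4} \gamma_{123} + 3 \gamma_{125} + 10 \gamma_{234} - \frac{9}{8} \gamma_{245} + \frac{5}{9} \gamma_{345} + \frac{1}{6} \gamma_{1345}
Answer: \frac{5}{9} + \frac{1}{6} \gamma_{1} - \frac{15}{4} \gamma_{123} + 3 \gamma_{125} + 10 \gamma_{234} - \frac{9}{8} \gamma_{245} + \frac{5}{9} \gamma_{345} + \frac{1}{6} \gamma_{1345}


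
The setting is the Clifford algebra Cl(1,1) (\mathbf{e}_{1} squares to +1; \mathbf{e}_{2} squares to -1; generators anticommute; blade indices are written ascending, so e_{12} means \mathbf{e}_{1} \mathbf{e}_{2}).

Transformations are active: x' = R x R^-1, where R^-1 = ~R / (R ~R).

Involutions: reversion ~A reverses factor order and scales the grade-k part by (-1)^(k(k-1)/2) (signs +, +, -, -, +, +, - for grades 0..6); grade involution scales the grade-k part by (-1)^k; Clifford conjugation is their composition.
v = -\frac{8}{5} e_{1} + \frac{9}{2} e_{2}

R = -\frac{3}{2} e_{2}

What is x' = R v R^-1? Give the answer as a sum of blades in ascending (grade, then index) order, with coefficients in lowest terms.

~R = -\frac{3}{2} e_{2}, and R ~R = -\frac{9}{4}, so R^-1 = ~R / (-\frac{9}{4}).
R v = \frac{27}{4} - \frac{12}{5} e_{12}
Answer: \frac{8}{5} e_{1} + \frac{9}{2} e_{2}


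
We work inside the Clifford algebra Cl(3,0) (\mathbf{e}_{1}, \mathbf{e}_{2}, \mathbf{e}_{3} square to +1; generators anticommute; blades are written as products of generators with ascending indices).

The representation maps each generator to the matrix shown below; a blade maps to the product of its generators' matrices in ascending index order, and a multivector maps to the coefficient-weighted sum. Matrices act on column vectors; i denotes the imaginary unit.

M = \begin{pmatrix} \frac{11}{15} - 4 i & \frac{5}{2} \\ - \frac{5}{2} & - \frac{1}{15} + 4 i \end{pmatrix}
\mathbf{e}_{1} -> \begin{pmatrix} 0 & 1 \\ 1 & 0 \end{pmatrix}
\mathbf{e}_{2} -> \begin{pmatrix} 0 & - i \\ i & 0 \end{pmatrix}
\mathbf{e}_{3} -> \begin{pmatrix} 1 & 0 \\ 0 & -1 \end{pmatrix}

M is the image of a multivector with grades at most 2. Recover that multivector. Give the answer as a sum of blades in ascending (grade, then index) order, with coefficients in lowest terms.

Method: 1, rho(e_{1}), rho(e_{2}), rho(e_{3}) form a trace-orthogonal basis of the 2x2 complex matrices (tr(X Y) = 2 if X = Y, else 0), so M = m0*1 + m1*rho(e_{1}) + m2*rho(e_{2}) + m3*rho(e_{3}) with m0 = tr(M)/2 = \frac{1}{3}, m1 = tr(M rho(e_{1}))/2 = 0, m2 = tr(M rho(e_{2}))/2 = \frac{5 i}{2}, m3 = tr(M rho(e_{3}))/2 = \frac{2}{5} - 4 i.
Multiplying table entries, the bivector images are rho(e_{1} e_{2}) = i*rho(e_{3}), rho(e_{1} e_{3}) = -i*rho(e_{2}), rho(e_{2} e_{3}) = i*rho(e_{1}); with real blade coefficients the real parts of m0..m3 are the coefficients of 1, e_{1}, e_{2}, e_{3} and the imaginary parts give the bivectors (e_{2} e_{3}: Im m1, e_{1} e_{3}: -Im m2, e_{1} e_{2}: Im m3).
Answer: \frac{1}{3} + \frac{2}{5} e_{3} - 4 e_{1} e_{2} - \frac{5}{2} e_{1} e_{3}


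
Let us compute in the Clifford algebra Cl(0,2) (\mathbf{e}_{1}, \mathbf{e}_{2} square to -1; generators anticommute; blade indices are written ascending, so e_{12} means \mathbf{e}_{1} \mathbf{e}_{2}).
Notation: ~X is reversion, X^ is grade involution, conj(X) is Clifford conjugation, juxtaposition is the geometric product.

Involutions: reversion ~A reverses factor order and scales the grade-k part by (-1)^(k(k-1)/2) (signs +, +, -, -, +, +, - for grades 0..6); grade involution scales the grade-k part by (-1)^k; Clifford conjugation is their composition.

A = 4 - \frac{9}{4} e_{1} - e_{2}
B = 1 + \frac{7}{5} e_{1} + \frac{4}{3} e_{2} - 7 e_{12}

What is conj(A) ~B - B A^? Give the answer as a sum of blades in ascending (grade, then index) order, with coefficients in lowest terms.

first term: -\frac{29}{60} + \frac{297}{20} e_{1} - \frac{113}{12} e_{2} + \frac{148}{5} e_{12}
second term: -\frac{29}{60} + \frac{297}{20} e_{1} - \frac{113}{12} e_{2} - \frac{148}{5} e_{12}
Answer: \frac{296}{5} e_{12}


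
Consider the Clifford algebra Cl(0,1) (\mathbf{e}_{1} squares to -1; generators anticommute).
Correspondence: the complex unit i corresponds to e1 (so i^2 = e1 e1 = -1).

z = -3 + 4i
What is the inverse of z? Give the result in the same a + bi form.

In blades: z = -3 + 4 e_{1}.
With qbar = -3 - 4 e_{1} (scalar fixed, mapped units negated), z qbar = 25 (the sum of squared coefficients), so z^-1 = qbar / (25) = -\frac{3}{25} - \frac{4}{25} e_{1}; translating back:
Answer: -\frac{3}{25} - \frac{4}{25}i


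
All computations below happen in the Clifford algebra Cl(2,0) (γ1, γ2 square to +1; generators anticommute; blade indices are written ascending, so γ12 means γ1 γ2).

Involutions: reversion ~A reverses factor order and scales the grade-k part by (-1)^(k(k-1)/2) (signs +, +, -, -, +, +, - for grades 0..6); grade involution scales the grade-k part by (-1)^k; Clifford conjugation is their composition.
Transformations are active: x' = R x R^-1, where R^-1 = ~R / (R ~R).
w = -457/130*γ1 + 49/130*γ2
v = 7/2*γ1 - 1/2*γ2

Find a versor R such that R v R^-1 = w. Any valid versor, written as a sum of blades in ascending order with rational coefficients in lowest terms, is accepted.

Why this works: both vectors square to 25/2, so q(v) = q(w) and R = v + w = -1/65*γ1 - 8/65*γ2 carries v to w — its own direction survives, the complement (v - w)/2 flips.
Answer: -1/65*γ1 - 8/65*γ2


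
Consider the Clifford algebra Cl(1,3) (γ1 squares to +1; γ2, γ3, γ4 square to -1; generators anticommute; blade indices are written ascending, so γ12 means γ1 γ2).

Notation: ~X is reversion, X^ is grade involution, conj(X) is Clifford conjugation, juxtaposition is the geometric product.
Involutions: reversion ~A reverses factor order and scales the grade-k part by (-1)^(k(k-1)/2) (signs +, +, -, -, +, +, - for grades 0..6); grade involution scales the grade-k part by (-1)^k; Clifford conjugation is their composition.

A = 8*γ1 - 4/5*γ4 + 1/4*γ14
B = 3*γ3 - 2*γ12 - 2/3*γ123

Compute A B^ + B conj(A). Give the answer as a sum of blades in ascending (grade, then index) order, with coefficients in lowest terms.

first term: -16*γ2 - 24*γ13 + 16/3*γ23 - 1/2*γ24 - 12/5*γ34 + 8/5*γ124 + 3/4*γ134 - 1/6*γ234 + 8/15*γ1234
second term: -16*γ2 + 24*γ13 + 16/3*γ23 - 1/2*γ24 + 12/5*γ34 - 8/5*γ124 + 3/4*γ134 + 1/6*γ234 - 8/15*γ1234
Answer: -32*γ2 + 32/3*γ23 - γ24 + 3/2*γ134


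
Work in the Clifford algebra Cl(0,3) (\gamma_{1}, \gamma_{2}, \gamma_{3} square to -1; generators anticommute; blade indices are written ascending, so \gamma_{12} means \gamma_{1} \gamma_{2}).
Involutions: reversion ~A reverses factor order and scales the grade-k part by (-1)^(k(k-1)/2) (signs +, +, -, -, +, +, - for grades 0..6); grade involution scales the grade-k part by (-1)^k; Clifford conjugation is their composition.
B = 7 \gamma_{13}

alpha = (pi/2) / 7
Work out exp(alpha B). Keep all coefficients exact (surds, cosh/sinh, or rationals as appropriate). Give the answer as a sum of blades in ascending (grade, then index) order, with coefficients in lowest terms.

B^2 = (7)^2*(\gamma_{13})^2 = 49*(-1) = -49 (a basis 2-blade squares to minus the product of its generators' squares).
B^2 = -49 — circular case — the even/odd split gives cos and sin: l = 7, alpha*l = \frac{\pi}{2}, so exp(alpha B) = cos(\frac{\pi}{2}) + (sin(\frac{\pi}{2})/7)*B = 0 + (\frac{1}{7})*B.
Answer: \gamma_{13}


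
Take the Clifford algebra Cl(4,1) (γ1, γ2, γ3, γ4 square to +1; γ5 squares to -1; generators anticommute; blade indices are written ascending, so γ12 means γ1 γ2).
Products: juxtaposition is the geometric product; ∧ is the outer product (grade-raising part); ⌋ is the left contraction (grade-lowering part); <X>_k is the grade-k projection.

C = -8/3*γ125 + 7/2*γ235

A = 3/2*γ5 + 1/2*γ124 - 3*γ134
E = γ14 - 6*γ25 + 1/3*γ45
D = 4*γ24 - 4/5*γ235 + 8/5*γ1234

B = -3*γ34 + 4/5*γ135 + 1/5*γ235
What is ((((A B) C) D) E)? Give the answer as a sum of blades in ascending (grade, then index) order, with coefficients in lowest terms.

step 1: -9*γ1 - 6/5*γ13 - 3/10*γ23 + 12/5*γ45 + 3/2*γ123 - 9/2*γ345 + 3/5*γ1245 + 1/10*γ1345 - 2/5*γ2345
step 2: -3*γ4 + 21/20*γ5 - 21/4*γ15 - 63/4*γ24 + 24*γ25 + 4*γ35 + 27/4*γ124 + 21/5*γ125 - 31/30*γ134 - 4/5*γ135 - 122/15*γ234 + 16/5*γ235 - 12*γ1234 - 63/2*γ1235
step 3: 1031/25 - 1111/75*γ1 + 784/75*γ2 - 38/15*γ3 + 16/25*γ12 - 1746/25*γ13 + 21/25*γ23 + 10492/75*γ45 - 53/15*γ123 + 52/25*γ145 + 73/25*γ245 - 173/25*γ345 - 1157/75*γ1245 + 411/5*γ1345 - 22*γ2345 + 122/25*γ12345
step 4: 10492/225 + 52/75*γ1 + 73/75*γ2 - 173/75*γ3 + 203/75*γ4 - 324/5*γ5 - 1157/225*γ12 + 137/5*γ13 - 1283/25*γ14 - 2156/15*γ15 - 22/3*γ23 + 20968/25*γ24 - 3943/15*γ25 + 5046/25*γ34 + 2181/25*γ35 + 1031/75*γ45 + 122/75*γ123 + 152/75*γ124 + 459/5*γ125 - 2006/75*γ134 - 703/25*γ135 - 1111/225*γ145 + 2849/75*γ234 - 502/25*γ235 + 784/225*γ245 - 38/45*γ345 - 12309/25*γ1234 - 9926/25*γ1235 + 16/75*γ1245 - 582/25*γ1345 + 7/25*γ2345 - 53/45*γ12345
Answer: 10492/225 + 52/75*γ1 + 73/75*γ2 - 173/75*γ3 + 203/75*γ4 - 324/5*γ5 - 1157/225*γ12 + 137/5*γ13 - 1283/25*γ14 - 2156/15*γ15 - 22/3*γ23 + 20968/25*γ24 - 3943/15*γ25 + 5046/25*γ34 + 2181/25*γ35 + 1031/75*γ45 + 122/75*γ123 + 152/75*γ124 + 459/5*γ125 - 2006/75*γ134 - 703/25*γ135 - 1111/225*γ145 + 2849/75*γ234 - 502/25*γ235 + 784/225*γ245 - 38/45*γ345 - 12309/25*γ1234 - 9926/25*γ1235 + 16/75*γ1245 - 582/25*γ1345 + 7/25*γ2345 - 53/45*γ12345


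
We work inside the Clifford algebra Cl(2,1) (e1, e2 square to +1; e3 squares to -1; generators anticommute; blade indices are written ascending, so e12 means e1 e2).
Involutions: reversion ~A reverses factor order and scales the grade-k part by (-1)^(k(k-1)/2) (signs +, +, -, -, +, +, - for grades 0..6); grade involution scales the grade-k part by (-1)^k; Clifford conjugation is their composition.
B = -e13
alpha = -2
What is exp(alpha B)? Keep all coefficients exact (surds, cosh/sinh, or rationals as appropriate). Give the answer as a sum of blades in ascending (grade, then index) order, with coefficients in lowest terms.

B^2 = (-1)^2*(e13)^2 = 1*(+1) = 1 (a basis 2-blade squares to minus the product of its generators' squares).
B^2 = 1 — B^2 > 0, so the exponential closes hyperbolically: l = 1, alpha*l = -2, so exp(alpha B) = cosh(-2) + (sinh(-2)/1)*B = cosh(2) + (-sinh(2))*B.
Answer: cosh(2) + sinh(2)*e13


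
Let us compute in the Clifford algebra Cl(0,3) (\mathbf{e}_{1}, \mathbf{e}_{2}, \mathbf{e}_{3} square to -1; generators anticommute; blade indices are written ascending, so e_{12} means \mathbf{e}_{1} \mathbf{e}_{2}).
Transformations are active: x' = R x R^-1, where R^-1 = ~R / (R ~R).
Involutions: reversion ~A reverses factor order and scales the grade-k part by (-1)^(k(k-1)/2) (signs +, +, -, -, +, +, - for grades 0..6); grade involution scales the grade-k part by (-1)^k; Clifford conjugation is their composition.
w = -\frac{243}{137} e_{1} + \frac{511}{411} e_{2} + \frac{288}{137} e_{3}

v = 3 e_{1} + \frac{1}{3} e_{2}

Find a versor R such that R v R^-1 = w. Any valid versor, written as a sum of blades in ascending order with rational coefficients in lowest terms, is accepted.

Reasoning: v^2 = w^2 = -\frac{82}{9} since conjugation preserves the quadratic form; R = v + w = \frac{168}{137} e_{1} + \frac{216}{137} e_{2} + \frac{288}{137} e_{3} is then valid when invertible, keeping its own part and reversing (v - w)/2.
Answer: \frac{168}{137} e_{1} + \frac{216}{137} e_{2} + \frac{288}{137} e_{3}


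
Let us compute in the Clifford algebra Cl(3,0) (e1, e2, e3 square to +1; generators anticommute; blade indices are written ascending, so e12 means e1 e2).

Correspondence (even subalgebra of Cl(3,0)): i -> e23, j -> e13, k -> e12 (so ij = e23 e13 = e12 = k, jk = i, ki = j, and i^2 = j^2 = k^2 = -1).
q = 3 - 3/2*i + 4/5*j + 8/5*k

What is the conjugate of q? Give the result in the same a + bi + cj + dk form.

In blades: q = 3 + 8/5*e12 + 4/5*e13 - 3/2*e23.
Quaternion conjugation is reversion on the even subalgebra: the scalar is fixed and every grade-2 blade flips sign, giving 3 - 8/5*e12 - 4/5*e13 + 3/2*e23; translating back:
Answer: 3 + 3/2*i - 4/5*j - 8/5*k


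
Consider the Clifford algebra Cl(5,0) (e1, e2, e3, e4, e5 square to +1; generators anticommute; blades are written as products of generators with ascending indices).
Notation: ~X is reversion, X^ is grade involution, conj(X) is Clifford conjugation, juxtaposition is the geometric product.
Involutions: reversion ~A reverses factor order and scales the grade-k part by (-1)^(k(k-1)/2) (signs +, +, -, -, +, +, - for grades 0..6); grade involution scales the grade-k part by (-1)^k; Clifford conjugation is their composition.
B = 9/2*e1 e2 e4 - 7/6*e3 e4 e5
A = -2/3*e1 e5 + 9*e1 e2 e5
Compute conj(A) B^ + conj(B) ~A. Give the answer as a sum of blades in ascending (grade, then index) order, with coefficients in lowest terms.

first term: -81/2*e4 e5 + 7/9*e1 e3 e4 + 3*e2 e4 e5 + 21/2*e1 e2 e3 e4
second term: 81/2*e4 e5 + 7/9*e1 e3 e4 + 3*e2 e4 e5 + 21/2*e1 e2 e3 e4
Answer: 14/9*e1 e3 e4 + 6*e2 e4 e5 + 21*e1 e2 e3 e4


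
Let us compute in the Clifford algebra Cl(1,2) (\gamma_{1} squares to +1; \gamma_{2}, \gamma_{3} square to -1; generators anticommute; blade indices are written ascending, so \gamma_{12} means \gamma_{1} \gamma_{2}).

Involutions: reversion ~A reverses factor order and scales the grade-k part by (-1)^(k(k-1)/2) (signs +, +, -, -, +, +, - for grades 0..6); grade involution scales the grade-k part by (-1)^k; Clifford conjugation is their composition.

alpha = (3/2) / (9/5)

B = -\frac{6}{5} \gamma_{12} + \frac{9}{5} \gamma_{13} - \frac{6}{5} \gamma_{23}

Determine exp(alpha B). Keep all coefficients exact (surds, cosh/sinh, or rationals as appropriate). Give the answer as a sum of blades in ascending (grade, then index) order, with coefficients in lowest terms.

B^2 term by term: the squares give (-\frac{6}{5})^2*(\gamma_{12})^2 + (\frac{9}{5})^2*(\gamma_{13})^2 + (-\frac{6}{5})^2*(\gamma_{23})^2 = \frac{36}{25}*(+1) + \frac{81}{25}*(+1) + \frac{36}{25}*(-1) = \frac{81}{25} (each basis 2-blade squares to minus the product of its generators' squares); cross terms between blades sharing an index anticommute and cancel. So B^2 = \frac{81}{25}.
B^2 = \frac{81}{25} — since the square is positive, the closed form is hyperbolic: l = \frac{9}{5}, alpha*l = \frac{3}{2}, so exp(alpha B) = cosh(\frac{3}{2}) + (sinh(\frac{3}{2})/(\frac{9}{5}))*B = \cosh{\left(\frac{3}{2} \right)} + (\frac{5 \sinh{\left(\frac{3}{2} \right)}}{9})*B.
Answer: \cosh{\left(\frac{3}{2} \right)} - \frac{2 \sinh{\left(\frac{3}{2} \right)}}{3} \gamma_{12} + \sinh{\left(\frac{3}{2} \right)} \gamma_{13} - \frac{2 \sinh{\left(\frac{3}{2} \right)}}{3} \gamma_{23}


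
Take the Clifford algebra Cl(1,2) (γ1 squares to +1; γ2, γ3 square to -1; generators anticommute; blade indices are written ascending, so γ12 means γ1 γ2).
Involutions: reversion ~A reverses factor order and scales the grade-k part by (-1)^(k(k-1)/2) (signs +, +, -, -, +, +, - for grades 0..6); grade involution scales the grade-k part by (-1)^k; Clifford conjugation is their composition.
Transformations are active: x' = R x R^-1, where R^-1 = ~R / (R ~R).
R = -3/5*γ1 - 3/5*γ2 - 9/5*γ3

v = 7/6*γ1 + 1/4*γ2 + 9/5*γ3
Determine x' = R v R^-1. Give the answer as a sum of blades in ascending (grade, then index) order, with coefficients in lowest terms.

~R = -3/5*γ1 - 3/5*γ2 - 9/5*γ3, and R ~R = -81/25, so R^-1 = ~R / (-81/25).
R v = 269/100 + 11/20*γ12 + 51/50*γ13 - 63/100*γ23
Answer: -23/135*γ1 + 403/540*γ2 + 107/90*γ3


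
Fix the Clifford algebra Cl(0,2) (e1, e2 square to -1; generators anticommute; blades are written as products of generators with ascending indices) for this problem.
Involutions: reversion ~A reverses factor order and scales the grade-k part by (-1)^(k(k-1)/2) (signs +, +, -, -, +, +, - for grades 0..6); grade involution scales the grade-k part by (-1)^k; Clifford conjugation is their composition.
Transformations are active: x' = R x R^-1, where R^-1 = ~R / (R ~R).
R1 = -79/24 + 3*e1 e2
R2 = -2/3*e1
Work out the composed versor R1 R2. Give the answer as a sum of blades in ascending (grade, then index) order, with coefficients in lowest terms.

Distribute over the terms of R2 (each basis-blade product reordered to ascending indices, repeated generators contracted through their squares):
R1 (-2/3*e1) = 79/36*e1 - 2*e2
Answer: 79/36*e1 - 2*e2


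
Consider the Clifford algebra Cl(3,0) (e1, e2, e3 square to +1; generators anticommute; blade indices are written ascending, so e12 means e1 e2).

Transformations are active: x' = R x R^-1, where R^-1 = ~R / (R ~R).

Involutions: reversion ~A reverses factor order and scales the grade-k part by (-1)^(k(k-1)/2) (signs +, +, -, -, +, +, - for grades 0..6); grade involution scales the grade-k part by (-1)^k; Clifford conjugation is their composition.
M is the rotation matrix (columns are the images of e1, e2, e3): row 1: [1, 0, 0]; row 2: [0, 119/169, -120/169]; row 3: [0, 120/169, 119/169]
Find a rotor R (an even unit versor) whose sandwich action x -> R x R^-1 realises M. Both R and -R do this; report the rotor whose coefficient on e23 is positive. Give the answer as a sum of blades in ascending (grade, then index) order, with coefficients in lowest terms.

Method: write R = a + b12*e12 + b13*e13 + b23*e23 with a^2 + b12^2 + b13^2 + b23^2 = 1 (so R^-1 = ~R). Expanding the columns R e_j ~R gives tr M = 4a^2 - 1 and, from the antisymmetric part, M21 - M12 = -4a*b12, M13 - M31 = 4a*b13, M32 - M23 = -4a*b23.
Here tr M = 407/169, so a^2 = (1 + tr M)/4 = 144/169 and a = ±12/13. Taking a = 12/13: M21 - M12 = 0, M13 - M31 = 0, M32 - M23 = 240/169, giving b12 = 0, b13 = 0, b23 = -5/13, i.e. R = 12/13 - 5/13*e23.
Its e23 coefficient is negative, so report the other preimage -R.
Answer: -12/13 + 5/13*e23. Recall the cover is two-to-one: with M of trace 407/169, both preimages act alike, and the stated e23 sign chooses the sheet.


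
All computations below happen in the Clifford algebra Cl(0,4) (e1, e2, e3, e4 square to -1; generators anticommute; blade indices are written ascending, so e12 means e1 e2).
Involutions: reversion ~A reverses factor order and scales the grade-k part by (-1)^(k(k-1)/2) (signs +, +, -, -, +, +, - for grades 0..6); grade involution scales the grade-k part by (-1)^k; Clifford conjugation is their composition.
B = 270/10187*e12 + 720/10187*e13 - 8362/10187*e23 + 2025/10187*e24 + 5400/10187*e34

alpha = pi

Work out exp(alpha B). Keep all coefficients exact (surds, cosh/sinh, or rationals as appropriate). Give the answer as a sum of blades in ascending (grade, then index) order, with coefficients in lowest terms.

B^2 term by term: the squares give (270/10187)^2*(e12)^2 + (720/10187)^2*(e13)^2 + (-8362/10187)^2*(e23)^2 + (2025/10187)^2*(e24)^2 + (5400/10187)^2*(e34)^2 = 72900/103774969*(-1) + 518400/103774969*(-1) + 69923044/103774969*(-1) + 4100625/103774969*(-1) + 29160000/103774969*(-1) = -1 (each basis 2-blade squares to minus the product of its generators' squares); cross terms between blades sharing an index anticommute and cancel; the commuting (index-disjoint) pairs give grade-4 terms 2*c*c'*(blade product), which cancel blade by blade — e1234: 2916000/103774969 - 2916000/103774969 = 0 — confirming B is simple. So B^2 = -1.
B^2 = -1 — the series telescopes trigonometrically here: l = 1, alpha*l = pi, so exp(alpha B) = cos(pi) + (sin(pi)/1)*B = -1 + (0)*B.
Answer: -1


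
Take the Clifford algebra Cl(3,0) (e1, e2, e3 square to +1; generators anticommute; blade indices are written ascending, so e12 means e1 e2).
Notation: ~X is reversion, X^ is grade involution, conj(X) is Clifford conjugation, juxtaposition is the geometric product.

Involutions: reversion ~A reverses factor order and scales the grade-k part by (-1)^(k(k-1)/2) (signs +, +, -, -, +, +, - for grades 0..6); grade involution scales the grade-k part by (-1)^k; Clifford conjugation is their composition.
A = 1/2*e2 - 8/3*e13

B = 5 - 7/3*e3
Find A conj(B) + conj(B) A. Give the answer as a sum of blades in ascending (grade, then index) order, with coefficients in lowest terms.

first term: -56/9*e1 + 5/2*e2 - 40/3*e13 + 7/6*e23
second term: 56/9*e1 + 5/2*e2 - 40/3*e13 - 7/6*e23
Answer: 5*e2 - 80/3*e13


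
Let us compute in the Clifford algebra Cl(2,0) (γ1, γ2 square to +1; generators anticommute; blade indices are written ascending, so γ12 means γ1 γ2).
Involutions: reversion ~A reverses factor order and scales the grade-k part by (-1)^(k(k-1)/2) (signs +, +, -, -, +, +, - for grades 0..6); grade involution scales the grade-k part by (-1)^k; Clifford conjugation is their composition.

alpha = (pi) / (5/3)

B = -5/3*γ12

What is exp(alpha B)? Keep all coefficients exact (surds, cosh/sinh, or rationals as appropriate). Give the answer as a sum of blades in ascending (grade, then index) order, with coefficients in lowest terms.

B^2 = (-5/3)^2*(γ12)^2 = 25/9*(-1) = -25/9 (a basis 2-blade squares to minus the product of its generators' squares).
B^2 = -25/9 — since the square is negative, the closed form is circular: l = 5/3, alpha*l = pi, so exp(alpha B) = cos(pi) + (sin(pi)/(5/3))*B = -1 + (0)*B.
Answer: -1


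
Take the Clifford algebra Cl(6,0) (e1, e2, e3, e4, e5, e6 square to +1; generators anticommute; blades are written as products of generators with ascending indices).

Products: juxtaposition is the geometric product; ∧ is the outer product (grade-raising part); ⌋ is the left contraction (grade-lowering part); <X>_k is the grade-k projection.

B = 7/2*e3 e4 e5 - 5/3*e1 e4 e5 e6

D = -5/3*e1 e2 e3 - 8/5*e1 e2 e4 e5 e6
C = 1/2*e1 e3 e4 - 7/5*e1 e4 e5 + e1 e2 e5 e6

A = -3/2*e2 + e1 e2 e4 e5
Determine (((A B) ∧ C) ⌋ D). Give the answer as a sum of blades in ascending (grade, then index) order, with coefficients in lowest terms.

step 1: -5/3*e2 e6 - 7/2*e1 e2 e3 - 21/4*e2 e3 e4 e5 - 5/2*e1 e2 e4 e5 e6
step 2: -5/6*e1 e2 e3 e4 e6 + 7/3*e1 e2 e4 e5 e6
step 3: -56/15
Answer: -56/15


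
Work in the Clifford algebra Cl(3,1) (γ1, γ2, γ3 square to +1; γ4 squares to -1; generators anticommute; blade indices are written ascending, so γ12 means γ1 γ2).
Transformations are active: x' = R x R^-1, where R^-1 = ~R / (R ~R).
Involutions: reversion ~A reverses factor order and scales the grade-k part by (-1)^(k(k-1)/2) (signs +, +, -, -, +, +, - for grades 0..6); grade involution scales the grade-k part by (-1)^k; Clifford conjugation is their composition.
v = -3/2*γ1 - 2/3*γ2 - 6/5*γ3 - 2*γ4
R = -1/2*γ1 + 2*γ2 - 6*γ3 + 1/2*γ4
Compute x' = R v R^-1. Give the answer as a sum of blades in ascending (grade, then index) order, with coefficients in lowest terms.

~R = -1/2*γ1 + 2*γ2 - 6*γ3 + 1/2*γ4, and R ~R = 40, so R^-1 = ~R / (40).
R v = 457/60 + 10/3*γ12 - 42/5*γ13 + 7/4*γ14 - 32/5*γ23 - 11/3*γ24 + 63/5*γ34
Answer: 3143/2400*γ1 + 857/600*γ2 - 217/200*γ3 + 5257/2400*γ4


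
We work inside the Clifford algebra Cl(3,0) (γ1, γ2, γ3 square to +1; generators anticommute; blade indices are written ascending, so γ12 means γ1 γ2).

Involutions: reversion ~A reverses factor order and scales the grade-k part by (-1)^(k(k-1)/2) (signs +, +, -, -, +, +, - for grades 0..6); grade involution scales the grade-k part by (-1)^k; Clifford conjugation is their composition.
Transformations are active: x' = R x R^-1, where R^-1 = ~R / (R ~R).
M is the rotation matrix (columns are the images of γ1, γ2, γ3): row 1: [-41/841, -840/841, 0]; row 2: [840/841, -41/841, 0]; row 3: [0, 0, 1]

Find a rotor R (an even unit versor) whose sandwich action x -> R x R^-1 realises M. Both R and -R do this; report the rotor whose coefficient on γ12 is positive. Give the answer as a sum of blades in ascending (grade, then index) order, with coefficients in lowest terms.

Method: write R = a + b12*γ12 + b13*γ13 + b23*γ23 with a^2 + b12^2 + b13^2 + b23^2 = 1 (so R^-1 = ~R). Expanding the columns R e_j ~R gives tr M = 4a^2 - 1 and, from the antisymmetric part, M21 - M12 = -4a*b12, M13 - M31 = 4a*b13, M32 - M23 = -4a*b23.
Here tr M = 759/841, so a^2 = (1 + tr M)/4 = 400/841 and a = ±20/29. Taking a = 20/29: M21 - M12 = 1680/841, M13 - M31 = 0, M32 - M23 = 0, giving b12 = -21/29, b13 = 0, b23 = 0, i.e. R = 20/29 - 21/29*γ12.
Its γ12 coefficient is negative, so report the other preimage -R.
Answer: -20/29 + 21/29*γ12. Recall the cover is two-to-one: with M of trace 759/841, both preimages act alike, and the stated γ12 sign chooses the sheet.
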